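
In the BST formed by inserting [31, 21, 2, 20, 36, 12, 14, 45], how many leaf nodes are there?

Tree built from: [31, 21, 2, 20, 36, 12, 14, 45]
Tree (level-order array): [31, 21, 36, 2, None, None, 45, None, 20, None, None, 12, None, None, 14]
Rule: A leaf has 0 children.
Per-node child counts:
  node 31: 2 child(ren)
  node 21: 1 child(ren)
  node 2: 1 child(ren)
  node 20: 1 child(ren)
  node 12: 1 child(ren)
  node 14: 0 child(ren)
  node 36: 1 child(ren)
  node 45: 0 child(ren)
Matching nodes: [14, 45]
Count of leaf nodes: 2


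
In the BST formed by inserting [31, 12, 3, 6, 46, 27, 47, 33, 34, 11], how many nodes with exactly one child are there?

Tree built from: [31, 12, 3, 6, 46, 27, 47, 33, 34, 11]
Tree (level-order array): [31, 12, 46, 3, 27, 33, 47, None, 6, None, None, None, 34, None, None, None, 11]
Rule: These are nodes with exactly 1 non-null child.
Per-node child counts:
  node 31: 2 child(ren)
  node 12: 2 child(ren)
  node 3: 1 child(ren)
  node 6: 1 child(ren)
  node 11: 0 child(ren)
  node 27: 0 child(ren)
  node 46: 2 child(ren)
  node 33: 1 child(ren)
  node 34: 0 child(ren)
  node 47: 0 child(ren)
Matching nodes: [3, 6, 33]
Count of nodes with exactly one child: 3


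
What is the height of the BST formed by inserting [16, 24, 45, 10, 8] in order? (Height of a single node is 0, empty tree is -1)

Insertion order: [16, 24, 45, 10, 8]
Tree (level-order array): [16, 10, 24, 8, None, None, 45]
Compute height bottom-up (empty subtree = -1):
  height(8) = 1 + max(-1, -1) = 0
  height(10) = 1 + max(0, -1) = 1
  height(45) = 1 + max(-1, -1) = 0
  height(24) = 1 + max(-1, 0) = 1
  height(16) = 1 + max(1, 1) = 2
Height = 2


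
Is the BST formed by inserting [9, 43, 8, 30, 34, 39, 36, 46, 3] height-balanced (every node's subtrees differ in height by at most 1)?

Tree (level-order array): [9, 8, 43, 3, None, 30, 46, None, None, None, 34, None, None, None, 39, 36]
Definition: a tree is height-balanced if, at every node, |h(left) - h(right)| <= 1 (empty subtree has height -1).
Bottom-up per-node check:
  node 3: h_left=-1, h_right=-1, diff=0 [OK], height=0
  node 8: h_left=0, h_right=-1, diff=1 [OK], height=1
  node 36: h_left=-1, h_right=-1, diff=0 [OK], height=0
  node 39: h_left=0, h_right=-1, diff=1 [OK], height=1
  node 34: h_left=-1, h_right=1, diff=2 [FAIL (|-1-1|=2 > 1)], height=2
  node 30: h_left=-1, h_right=2, diff=3 [FAIL (|-1-2|=3 > 1)], height=3
  node 46: h_left=-1, h_right=-1, diff=0 [OK], height=0
  node 43: h_left=3, h_right=0, diff=3 [FAIL (|3-0|=3 > 1)], height=4
  node 9: h_left=1, h_right=4, diff=3 [FAIL (|1-4|=3 > 1)], height=5
Node 34 violates the condition: |-1 - 1| = 2 > 1.
Result: Not balanced


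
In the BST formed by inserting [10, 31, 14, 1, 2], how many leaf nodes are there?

Tree built from: [10, 31, 14, 1, 2]
Tree (level-order array): [10, 1, 31, None, 2, 14]
Rule: A leaf has 0 children.
Per-node child counts:
  node 10: 2 child(ren)
  node 1: 1 child(ren)
  node 2: 0 child(ren)
  node 31: 1 child(ren)
  node 14: 0 child(ren)
Matching nodes: [2, 14]
Count of leaf nodes: 2


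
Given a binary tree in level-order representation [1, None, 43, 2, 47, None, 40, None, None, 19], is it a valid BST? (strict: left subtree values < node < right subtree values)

Level-order array: [1, None, 43, 2, 47, None, 40, None, None, 19]
Validate using subtree bounds (lo, hi): at each node, require lo < value < hi,
then recurse left with hi=value and right with lo=value.
Preorder trace (stopping at first violation):
  at node 1 with bounds (-inf, +inf): OK
  at node 43 with bounds (1, +inf): OK
  at node 2 with bounds (1, 43): OK
  at node 40 with bounds (2, 43): OK
  at node 19 with bounds (2, 40): OK
  at node 47 with bounds (43, +inf): OK
No violation found at any node.
Result: Valid BST


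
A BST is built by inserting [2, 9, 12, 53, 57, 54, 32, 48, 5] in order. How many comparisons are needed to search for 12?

Search path for 12: 2 -> 9 -> 12
Found: True
Comparisons: 3


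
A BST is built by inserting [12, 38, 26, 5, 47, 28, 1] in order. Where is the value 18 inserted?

Starting tree (level order): [12, 5, 38, 1, None, 26, 47, None, None, None, 28]
Insertion path: 12 -> 38 -> 26
Result: insert 18 as left child of 26
Final tree (level order): [12, 5, 38, 1, None, 26, 47, None, None, 18, 28]


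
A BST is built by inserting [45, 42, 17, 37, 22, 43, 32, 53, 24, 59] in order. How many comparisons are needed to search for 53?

Search path for 53: 45 -> 53
Found: True
Comparisons: 2


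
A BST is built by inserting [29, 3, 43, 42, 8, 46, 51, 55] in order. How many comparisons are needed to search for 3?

Search path for 3: 29 -> 3
Found: True
Comparisons: 2


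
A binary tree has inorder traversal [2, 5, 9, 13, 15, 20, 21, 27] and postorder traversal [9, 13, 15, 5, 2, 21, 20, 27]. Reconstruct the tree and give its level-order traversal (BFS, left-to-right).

Inorder:   [2, 5, 9, 13, 15, 20, 21, 27]
Postorder: [9, 13, 15, 5, 2, 21, 20, 27]
Algorithm: postorder visits root last, so walk postorder right-to-left;
each value is the root of the current inorder slice — split it at that
value, recurse on the right subtree first, then the left.
Recursive splits:
  root=27; inorder splits into left=[2, 5, 9, 13, 15, 20, 21], right=[]
  root=20; inorder splits into left=[2, 5, 9, 13, 15], right=[21]
  root=21; inorder splits into left=[], right=[]
  root=2; inorder splits into left=[], right=[5, 9, 13, 15]
  root=5; inorder splits into left=[], right=[9, 13, 15]
  root=15; inorder splits into left=[9, 13], right=[]
  root=13; inorder splits into left=[9], right=[]
  root=9; inorder splits into left=[], right=[]
Reconstructed level-order: [27, 20, 2, 21, 5, 15, 13, 9]


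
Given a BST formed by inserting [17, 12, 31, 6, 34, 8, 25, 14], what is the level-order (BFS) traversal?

Tree insertion order: [17, 12, 31, 6, 34, 8, 25, 14]
Tree (level-order array): [17, 12, 31, 6, 14, 25, 34, None, 8]
BFS from the root, enqueuing left then right child of each popped node:
  queue [17] -> pop 17, enqueue [12, 31], visited so far: [17]
  queue [12, 31] -> pop 12, enqueue [6, 14], visited so far: [17, 12]
  queue [31, 6, 14] -> pop 31, enqueue [25, 34], visited so far: [17, 12, 31]
  queue [6, 14, 25, 34] -> pop 6, enqueue [8], visited so far: [17, 12, 31, 6]
  queue [14, 25, 34, 8] -> pop 14, enqueue [none], visited so far: [17, 12, 31, 6, 14]
  queue [25, 34, 8] -> pop 25, enqueue [none], visited so far: [17, 12, 31, 6, 14, 25]
  queue [34, 8] -> pop 34, enqueue [none], visited so far: [17, 12, 31, 6, 14, 25, 34]
  queue [8] -> pop 8, enqueue [none], visited so far: [17, 12, 31, 6, 14, 25, 34, 8]
Result: [17, 12, 31, 6, 14, 25, 34, 8]


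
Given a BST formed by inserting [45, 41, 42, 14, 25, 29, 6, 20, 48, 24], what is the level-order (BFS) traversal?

Tree insertion order: [45, 41, 42, 14, 25, 29, 6, 20, 48, 24]
Tree (level-order array): [45, 41, 48, 14, 42, None, None, 6, 25, None, None, None, None, 20, 29, None, 24]
BFS from the root, enqueuing left then right child of each popped node:
  queue [45] -> pop 45, enqueue [41, 48], visited so far: [45]
  queue [41, 48] -> pop 41, enqueue [14, 42], visited so far: [45, 41]
  queue [48, 14, 42] -> pop 48, enqueue [none], visited so far: [45, 41, 48]
  queue [14, 42] -> pop 14, enqueue [6, 25], visited so far: [45, 41, 48, 14]
  queue [42, 6, 25] -> pop 42, enqueue [none], visited so far: [45, 41, 48, 14, 42]
  queue [6, 25] -> pop 6, enqueue [none], visited so far: [45, 41, 48, 14, 42, 6]
  queue [25] -> pop 25, enqueue [20, 29], visited so far: [45, 41, 48, 14, 42, 6, 25]
  queue [20, 29] -> pop 20, enqueue [24], visited so far: [45, 41, 48, 14, 42, 6, 25, 20]
  queue [29, 24] -> pop 29, enqueue [none], visited so far: [45, 41, 48, 14, 42, 6, 25, 20, 29]
  queue [24] -> pop 24, enqueue [none], visited so far: [45, 41, 48, 14, 42, 6, 25, 20, 29, 24]
Result: [45, 41, 48, 14, 42, 6, 25, 20, 29, 24]


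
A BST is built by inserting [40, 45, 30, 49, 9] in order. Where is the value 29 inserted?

Starting tree (level order): [40, 30, 45, 9, None, None, 49]
Insertion path: 40 -> 30 -> 9
Result: insert 29 as right child of 9
Final tree (level order): [40, 30, 45, 9, None, None, 49, None, 29]


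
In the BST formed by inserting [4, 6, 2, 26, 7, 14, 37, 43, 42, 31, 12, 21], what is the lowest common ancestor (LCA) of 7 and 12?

Tree insertion order: [4, 6, 2, 26, 7, 14, 37, 43, 42, 31, 12, 21]
Tree (level-order array): [4, 2, 6, None, None, None, 26, 7, 37, None, 14, 31, 43, 12, 21, None, None, 42]
In a BST, the LCA of p=7, q=12 is the first node v on the
root-to-leaf path with p <= v <= q (go left if both < v, right if both > v).
Walk from root:
  at 4: both 7 and 12 > 4, go right
  at 6: both 7 and 12 > 6, go right
  at 26: both 7 and 12 < 26, go left
  at 7: 7 <= 7 <= 12, this is the LCA
LCA = 7


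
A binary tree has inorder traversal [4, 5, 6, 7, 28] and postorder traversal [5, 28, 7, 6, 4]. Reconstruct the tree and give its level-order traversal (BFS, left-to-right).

Inorder:   [4, 5, 6, 7, 28]
Postorder: [5, 28, 7, 6, 4]
Algorithm: postorder visits root last, so walk postorder right-to-left;
each value is the root of the current inorder slice — split it at that
value, recurse on the right subtree first, then the left.
Recursive splits:
  root=4; inorder splits into left=[], right=[5, 6, 7, 28]
  root=6; inorder splits into left=[5], right=[7, 28]
  root=7; inorder splits into left=[], right=[28]
  root=28; inorder splits into left=[], right=[]
  root=5; inorder splits into left=[], right=[]
Reconstructed level-order: [4, 6, 5, 7, 28]


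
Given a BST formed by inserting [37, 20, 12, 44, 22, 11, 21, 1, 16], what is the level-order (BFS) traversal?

Tree insertion order: [37, 20, 12, 44, 22, 11, 21, 1, 16]
Tree (level-order array): [37, 20, 44, 12, 22, None, None, 11, 16, 21, None, 1]
BFS from the root, enqueuing left then right child of each popped node:
  queue [37] -> pop 37, enqueue [20, 44], visited so far: [37]
  queue [20, 44] -> pop 20, enqueue [12, 22], visited so far: [37, 20]
  queue [44, 12, 22] -> pop 44, enqueue [none], visited so far: [37, 20, 44]
  queue [12, 22] -> pop 12, enqueue [11, 16], visited so far: [37, 20, 44, 12]
  queue [22, 11, 16] -> pop 22, enqueue [21], visited so far: [37, 20, 44, 12, 22]
  queue [11, 16, 21] -> pop 11, enqueue [1], visited so far: [37, 20, 44, 12, 22, 11]
  queue [16, 21, 1] -> pop 16, enqueue [none], visited so far: [37, 20, 44, 12, 22, 11, 16]
  queue [21, 1] -> pop 21, enqueue [none], visited so far: [37, 20, 44, 12, 22, 11, 16, 21]
  queue [1] -> pop 1, enqueue [none], visited so far: [37, 20, 44, 12, 22, 11, 16, 21, 1]
Result: [37, 20, 44, 12, 22, 11, 16, 21, 1]


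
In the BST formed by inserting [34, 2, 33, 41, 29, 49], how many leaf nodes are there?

Tree built from: [34, 2, 33, 41, 29, 49]
Tree (level-order array): [34, 2, 41, None, 33, None, 49, 29]
Rule: A leaf has 0 children.
Per-node child counts:
  node 34: 2 child(ren)
  node 2: 1 child(ren)
  node 33: 1 child(ren)
  node 29: 0 child(ren)
  node 41: 1 child(ren)
  node 49: 0 child(ren)
Matching nodes: [29, 49]
Count of leaf nodes: 2


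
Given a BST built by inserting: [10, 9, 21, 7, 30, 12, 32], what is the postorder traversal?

Tree insertion order: [10, 9, 21, 7, 30, 12, 32]
Tree (level-order array): [10, 9, 21, 7, None, 12, 30, None, None, None, None, None, 32]
Postorder traversal: [7, 9, 12, 32, 30, 21, 10]


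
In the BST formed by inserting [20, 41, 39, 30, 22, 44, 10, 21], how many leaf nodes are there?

Tree built from: [20, 41, 39, 30, 22, 44, 10, 21]
Tree (level-order array): [20, 10, 41, None, None, 39, 44, 30, None, None, None, 22, None, 21]
Rule: A leaf has 0 children.
Per-node child counts:
  node 20: 2 child(ren)
  node 10: 0 child(ren)
  node 41: 2 child(ren)
  node 39: 1 child(ren)
  node 30: 1 child(ren)
  node 22: 1 child(ren)
  node 21: 0 child(ren)
  node 44: 0 child(ren)
Matching nodes: [10, 21, 44]
Count of leaf nodes: 3


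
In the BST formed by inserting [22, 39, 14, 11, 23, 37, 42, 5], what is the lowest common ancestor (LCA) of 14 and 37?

Tree insertion order: [22, 39, 14, 11, 23, 37, 42, 5]
Tree (level-order array): [22, 14, 39, 11, None, 23, 42, 5, None, None, 37]
In a BST, the LCA of p=14, q=37 is the first node v on the
root-to-leaf path with p <= v <= q (go left if both < v, right if both > v).
Walk from root:
  at 22: 14 <= 22 <= 37, this is the LCA
LCA = 22


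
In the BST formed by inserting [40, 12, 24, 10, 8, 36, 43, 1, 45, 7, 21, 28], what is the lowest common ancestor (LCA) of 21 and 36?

Tree insertion order: [40, 12, 24, 10, 8, 36, 43, 1, 45, 7, 21, 28]
Tree (level-order array): [40, 12, 43, 10, 24, None, 45, 8, None, 21, 36, None, None, 1, None, None, None, 28, None, None, 7]
In a BST, the LCA of p=21, q=36 is the first node v on the
root-to-leaf path with p <= v <= q (go left if both < v, right if both > v).
Walk from root:
  at 40: both 21 and 36 < 40, go left
  at 12: both 21 and 36 > 12, go right
  at 24: 21 <= 24 <= 36, this is the LCA
LCA = 24


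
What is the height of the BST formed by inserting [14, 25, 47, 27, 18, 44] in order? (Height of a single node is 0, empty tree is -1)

Insertion order: [14, 25, 47, 27, 18, 44]
Tree (level-order array): [14, None, 25, 18, 47, None, None, 27, None, None, 44]
Compute height bottom-up (empty subtree = -1):
  height(18) = 1 + max(-1, -1) = 0
  height(44) = 1 + max(-1, -1) = 0
  height(27) = 1 + max(-1, 0) = 1
  height(47) = 1 + max(1, -1) = 2
  height(25) = 1 + max(0, 2) = 3
  height(14) = 1 + max(-1, 3) = 4
Height = 4


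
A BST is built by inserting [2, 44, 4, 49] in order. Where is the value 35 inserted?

Starting tree (level order): [2, None, 44, 4, 49]
Insertion path: 2 -> 44 -> 4
Result: insert 35 as right child of 4
Final tree (level order): [2, None, 44, 4, 49, None, 35]


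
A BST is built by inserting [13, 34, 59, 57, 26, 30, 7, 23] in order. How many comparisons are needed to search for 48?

Search path for 48: 13 -> 34 -> 59 -> 57
Found: False
Comparisons: 4


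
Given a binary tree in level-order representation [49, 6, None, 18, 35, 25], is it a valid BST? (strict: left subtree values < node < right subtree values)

Level-order array: [49, 6, None, 18, 35, 25]
Validate using subtree bounds (lo, hi): at each node, require lo < value < hi,
then recurse left with hi=value and right with lo=value.
Preorder trace (stopping at first violation):
  at node 49 with bounds (-inf, +inf): OK
  at node 6 with bounds (-inf, 49): OK
  at node 18 with bounds (-inf, 6): VIOLATION
Node 18 violates its bound: not (-inf < 18 < 6).
Result: Not a valid BST


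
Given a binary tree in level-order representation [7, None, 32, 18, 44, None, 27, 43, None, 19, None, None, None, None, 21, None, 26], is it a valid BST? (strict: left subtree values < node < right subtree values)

Level-order array: [7, None, 32, 18, 44, None, 27, 43, None, 19, None, None, None, None, 21, None, 26]
Validate using subtree bounds (lo, hi): at each node, require lo < value < hi,
then recurse left with hi=value and right with lo=value.
Preorder trace (stopping at first violation):
  at node 7 with bounds (-inf, +inf): OK
  at node 32 with bounds (7, +inf): OK
  at node 18 with bounds (7, 32): OK
  at node 27 with bounds (18, 32): OK
  at node 19 with bounds (18, 27): OK
  at node 21 with bounds (19, 27): OK
  at node 26 with bounds (21, 27): OK
  at node 44 with bounds (32, +inf): OK
  at node 43 with bounds (32, 44): OK
No violation found at any node.
Result: Valid BST


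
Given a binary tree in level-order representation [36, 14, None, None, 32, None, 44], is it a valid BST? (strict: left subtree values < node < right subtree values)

Level-order array: [36, 14, None, None, 32, None, 44]
Validate using subtree bounds (lo, hi): at each node, require lo < value < hi,
then recurse left with hi=value and right with lo=value.
Preorder trace (stopping at first violation):
  at node 36 with bounds (-inf, +inf): OK
  at node 14 with bounds (-inf, 36): OK
  at node 32 with bounds (14, 36): OK
  at node 44 with bounds (32, 36): VIOLATION
Node 44 violates its bound: not (32 < 44 < 36).
Result: Not a valid BST


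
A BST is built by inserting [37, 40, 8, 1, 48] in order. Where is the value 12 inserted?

Starting tree (level order): [37, 8, 40, 1, None, None, 48]
Insertion path: 37 -> 8
Result: insert 12 as right child of 8
Final tree (level order): [37, 8, 40, 1, 12, None, 48]


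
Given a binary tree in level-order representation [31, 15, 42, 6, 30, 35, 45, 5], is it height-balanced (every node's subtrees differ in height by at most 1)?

Tree (level-order array): [31, 15, 42, 6, 30, 35, 45, 5]
Definition: a tree is height-balanced if, at every node, |h(left) - h(right)| <= 1 (empty subtree has height -1).
Bottom-up per-node check:
  node 5: h_left=-1, h_right=-1, diff=0 [OK], height=0
  node 6: h_left=0, h_right=-1, diff=1 [OK], height=1
  node 30: h_left=-1, h_right=-1, diff=0 [OK], height=0
  node 15: h_left=1, h_right=0, diff=1 [OK], height=2
  node 35: h_left=-1, h_right=-1, diff=0 [OK], height=0
  node 45: h_left=-1, h_right=-1, diff=0 [OK], height=0
  node 42: h_left=0, h_right=0, diff=0 [OK], height=1
  node 31: h_left=2, h_right=1, diff=1 [OK], height=3
All nodes satisfy the balance condition.
Result: Balanced


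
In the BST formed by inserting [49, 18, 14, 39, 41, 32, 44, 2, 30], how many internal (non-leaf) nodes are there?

Tree built from: [49, 18, 14, 39, 41, 32, 44, 2, 30]
Tree (level-order array): [49, 18, None, 14, 39, 2, None, 32, 41, None, None, 30, None, None, 44]
Rule: An internal node has at least one child.
Per-node child counts:
  node 49: 1 child(ren)
  node 18: 2 child(ren)
  node 14: 1 child(ren)
  node 2: 0 child(ren)
  node 39: 2 child(ren)
  node 32: 1 child(ren)
  node 30: 0 child(ren)
  node 41: 1 child(ren)
  node 44: 0 child(ren)
Matching nodes: [49, 18, 14, 39, 32, 41]
Count of internal (non-leaf) nodes: 6


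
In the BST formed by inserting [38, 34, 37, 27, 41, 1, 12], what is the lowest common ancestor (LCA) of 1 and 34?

Tree insertion order: [38, 34, 37, 27, 41, 1, 12]
Tree (level-order array): [38, 34, 41, 27, 37, None, None, 1, None, None, None, None, 12]
In a BST, the LCA of p=1, q=34 is the first node v on the
root-to-leaf path with p <= v <= q (go left if both < v, right if both > v).
Walk from root:
  at 38: both 1 and 34 < 38, go left
  at 34: 1 <= 34 <= 34, this is the LCA
LCA = 34


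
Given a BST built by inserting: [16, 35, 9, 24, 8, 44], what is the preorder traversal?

Tree insertion order: [16, 35, 9, 24, 8, 44]
Tree (level-order array): [16, 9, 35, 8, None, 24, 44]
Preorder traversal: [16, 9, 8, 35, 24, 44]


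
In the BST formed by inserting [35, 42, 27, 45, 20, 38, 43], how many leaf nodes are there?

Tree built from: [35, 42, 27, 45, 20, 38, 43]
Tree (level-order array): [35, 27, 42, 20, None, 38, 45, None, None, None, None, 43]
Rule: A leaf has 0 children.
Per-node child counts:
  node 35: 2 child(ren)
  node 27: 1 child(ren)
  node 20: 0 child(ren)
  node 42: 2 child(ren)
  node 38: 0 child(ren)
  node 45: 1 child(ren)
  node 43: 0 child(ren)
Matching nodes: [20, 38, 43]
Count of leaf nodes: 3


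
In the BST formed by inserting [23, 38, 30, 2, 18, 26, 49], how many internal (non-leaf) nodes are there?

Tree built from: [23, 38, 30, 2, 18, 26, 49]
Tree (level-order array): [23, 2, 38, None, 18, 30, 49, None, None, 26]
Rule: An internal node has at least one child.
Per-node child counts:
  node 23: 2 child(ren)
  node 2: 1 child(ren)
  node 18: 0 child(ren)
  node 38: 2 child(ren)
  node 30: 1 child(ren)
  node 26: 0 child(ren)
  node 49: 0 child(ren)
Matching nodes: [23, 2, 38, 30]
Count of internal (non-leaf) nodes: 4


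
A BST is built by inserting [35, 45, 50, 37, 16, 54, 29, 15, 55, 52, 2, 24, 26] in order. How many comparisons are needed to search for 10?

Search path for 10: 35 -> 16 -> 15 -> 2
Found: False
Comparisons: 4


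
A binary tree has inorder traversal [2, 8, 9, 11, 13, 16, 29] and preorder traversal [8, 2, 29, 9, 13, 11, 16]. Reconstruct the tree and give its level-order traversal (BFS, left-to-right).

Inorder:  [2, 8, 9, 11, 13, 16, 29]
Preorder: [8, 2, 29, 9, 13, 11, 16]
Algorithm: preorder visits root first, so consume preorder in order;
for each root, split the current inorder slice at that value into
left-subtree inorder and right-subtree inorder, then recurse.
Recursive splits:
  root=8; inorder splits into left=[2], right=[9, 11, 13, 16, 29]
  root=2; inorder splits into left=[], right=[]
  root=29; inorder splits into left=[9, 11, 13, 16], right=[]
  root=9; inorder splits into left=[], right=[11, 13, 16]
  root=13; inorder splits into left=[11], right=[16]
  root=11; inorder splits into left=[], right=[]
  root=16; inorder splits into left=[], right=[]
Reconstructed level-order: [8, 2, 29, 9, 13, 11, 16]


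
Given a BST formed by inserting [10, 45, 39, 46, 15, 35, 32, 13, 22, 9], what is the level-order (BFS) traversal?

Tree insertion order: [10, 45, 39, 46, 15, 35, 32, 13, 22, 9]
Tree (level-order array): [10, 9, 45, None, None, 39, 46, 15, None, None, None, 13, 35, None, None, 32, None, 22]
BFS from the root, enqueuing left then right child of each popped node:
  queue [10] -> pop 10, enqueue [9, 45], visited so far: [10]
  queue [9, 45] -> pop 9, enqueue [none], visited so far: [10, 9]
  queue [45] -> pop 45, enqueue [39, 46], visited so far: [10, 9, 45]
  queue [39, 46] -> pop 39, enqueue [15], visited so far: [10, 9, 45, 39]
  queue [46, 15] -> pop 46, enqueue [none], visited so far: [10, 9, 45, 39, 46]
  queue [15] -> pop 15, enqueue [13, 35], visited so far: [10, 9, 45, 39, 46, 15]
  queue [13, 35] -> pop 13, enqueue [none], visited so far: [10, 9, 45, 39, 46, 15, 13]
  queue [35] -> pop 35, enqueue [32], visited so far: [10, 9, 45, 39, 46, 15, 13, 35]
  queue [32] -> pop 32, enqueue [22], visited so far: [10, 9, 45, 39, 46, 15, 13, 35, 32]
  queue [22] -> pop 22, enqueue [none], visited so far: [10, 9, 45, 39, 46, 15, 13, 35, 32, 22]
Result: [10, 9, 45, 39, 46, 15, 13, 35, 32, 22]


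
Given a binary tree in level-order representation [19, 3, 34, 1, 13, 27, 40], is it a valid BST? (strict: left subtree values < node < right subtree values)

Level-order array: [19, 3, 34, 1, 13, 27, 40]
Validate using subtree bounds (lo, hi): at each node, require lo < value < hi,
then recurse left with hi=value and right with lo=value.
Preorder trace (stopping at first violation):
  at node 19 with bounds (-inf, +inf): OK
  at node 3 with bounds (-inf, 19): OK
  at node 1 with bounds (-inf, 3): OK
  at node 13 with bounds (3, 19): OK
  at node 34 with bounds (19, +inf): OK
  at node 27 with bounds (19, 34): OK
  at node 40 with bounds (34, +inf): OK
No violation found at any node.
Result: Valid BST


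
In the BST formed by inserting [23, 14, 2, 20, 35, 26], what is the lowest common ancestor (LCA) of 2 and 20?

Tree insertion order: [23, 14, 2, 20, 35, 26]
Tree (level-order array): [23, 14, 35, 2, 20, 26]
In a BST, the LCA of p=2, q=20 is the first node v on the
root-to-leaf path with p <= v <= q (go left if both < v, right if both > v).
Walk from root:
  at 23: both 2 and 20 < 23, go left
  at 14: 2 <= 14 <= 20, this is the LCA
LCA = 14


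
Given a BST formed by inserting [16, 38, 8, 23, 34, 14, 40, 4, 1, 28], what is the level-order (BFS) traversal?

Tree insertion order: [16, 38, 8, 23, 34, 14, 40, 4, 1, 28]
Tree (level-order array): [16, 8, 38, 4, 14, 23, 40, 1, None, None, None, None, 34, None, None, None, None, 28]
BFS from the root, enqueuing left then right child of each popped node:
  queue [16] -> pop 16, enqueue [8, 38], visited so far: [16]
  queue [8, 38] -> pop 8, enqueue [4, 14], visited so far: [16, 8]
  queue [38, 4, 14] -> pop 38, enqueue [23, 40], visited so far: [16, 8, 38]
  queue [4, 14, 23, 40] -> pop 4, enqueue [1], visited so far: [16, 8, 38, 4]
  queue [14, 23, 40, 1] -> pop 14, enqueue [none], visited so far: [16, 8, 38, 4, 14]
  queue [23, 40, 1] -> pop 23, enqueue [34], visited so far: [16, 8, 38, 4, 14, 23]
  queue [40, 1, 34] -> pop 40, enqueue [none], visited so far: [16, 8, 38, 4, 14, 23, 40]
  queue [1, 34] -> pop 1, enqueue [none], visited so far: [16, 8, 38, 4, 14, 23, 40, 1]
  queue [34] -> pop 34, enqueue [28], visited so far: [16, 8, 38, 4, 14, 23, 40, 1, 34]
  queue [28] -> pop 28, enqueue [none], visited so far: [16, 8, 38, 4, 14, 23, 40, 1, 34, 28]
Result: [16, 8, 38, 4, 14, 23, 40, 1, 34, 28]


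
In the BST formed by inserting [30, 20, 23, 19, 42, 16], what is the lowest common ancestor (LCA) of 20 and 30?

Tree insertion order: [30, 20, 23, 19, 42, 16]
Tree (level-order array): [30, 20, 42, 19, 23, None, None, 16]
In a BST, the LCA of p=20, q=30 is the first node v on the
root-to-leaf path with p <= v <= q (go left if both < v, right if both > v).
Walk from root:
  at 30: 20 <= 30 <= 30, this is the LCA
LCA = 30


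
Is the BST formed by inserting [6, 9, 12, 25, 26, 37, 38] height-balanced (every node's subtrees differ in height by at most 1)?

Tree (level-order array): [6, None, 9, None, 12, None, 25, None, 26, None, 37, None, 38]
Definition: a tree is height-balanced if, at every node, |h(left) - h(right)| <= 1 (empty subtree has height -1).
Bottom-up per-node check:
  node 38: h_left=-1, h_right=-1, diff=0 [OK], height=0
  node 37: h_left=-1, h_right=0, diff=1 [OK], height=1
  node 26: h_left=-1, h_right=1, diff=2 [FAIL (|-1-1|=2 > 1)], height=2
  node 25: h_left=-1, h_right=2, diff=3 [FAIL (|-1-2|=3 > 1)], height=3
  node 12: h_left=-1, h_right=3, diff=4 [FAIL (|-1-3|=4 > 1)], height=4
  node 9: h_left=-1, h_right=4, diff=5 [FAIL (|-1-4|=5 > 1)], height=5
  node 6: h_left=-1, h_right=5, diff=6 [FAIL (|-1-5|=6 > 1)], height=6
Node 26 violates the condition: |-1 - 1| = 2 > 1.
Result: Not balanced


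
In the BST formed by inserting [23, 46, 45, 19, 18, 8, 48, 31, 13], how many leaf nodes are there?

Tree built from: [23, 46, 45, 19, 18, 8, 48, 31, 13]
Tree (level-order array): [23, 19, 46, 18, None, 45, 48, 8, None, 31, None, None, None, None, 13]
Rule: A leaf has 0 children.
Per-node child counts:
  node 23: 2 child(ren)
  node 19: 1 child(ren)
  node 18: 1 child(ren)
  node 8: 1 child(ren)
  node 13: 0 child(ren)
  node 46: 2 child(ren)
  node 45: 1 child(ren)
  node 31: 0 child(ren)
  node 48: 0 child(ren)
Matching nodes: [13, 31, 48]
Count of leaf nodes: 3


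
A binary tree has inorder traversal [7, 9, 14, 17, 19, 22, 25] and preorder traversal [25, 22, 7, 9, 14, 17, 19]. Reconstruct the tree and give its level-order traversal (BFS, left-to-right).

Inorder:  [7, 9, 14, 17, 19, 22, 25]
Preorder: [25, 22, 7, 9, 14, 17, 19]
Algorithm: preorder visits root first, so consume preorder in order;
for each root, split the current inorder slice at that value into
left-subtree inorder and right-subtree inorder, then recurse.
Recursive splits:
  root=25; inorder splits into left=[7, 9, 14, 17, 19, 22], right=[]
  root=22; inorder splits into left=[7, 9, 14, 17, 19], right=[]
  root=7; inorder splits into left=[], right=[9, 14, 17, 19]
  root=9; inorder splits into left=[], right=[14, 17, 19]
  root=14; inorder splits into left=[], right=[17, 19]
  root=17; inorder splits into left=[], right=[19]
  root=19; inorder splits into left=[], right=[]
Reconstructed level-order: [25, 22, 7, 9, 14, 17, 19]


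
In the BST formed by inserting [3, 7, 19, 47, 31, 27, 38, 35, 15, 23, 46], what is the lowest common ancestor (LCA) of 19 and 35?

Tree insertion order: [3, 7, 19, 47, 31, 27, 38, 35, 15, 23, 46]
Tree (level-order array): [3, None, 7, None, 19, 15, 47, None, None, 31, None, 27, 38, 23, None, 35, 46]
In a BST, the LCA of p=19, q=35 is the first node v on the
root-to-leaf path with p <= v <= q (go left if both < v, right if both > v).
Walk from root:
  at 3: both 19 and 35 > 3, go right
  at 7: both 19 and 35 > 7, go right
  at 19: 19 <= 19 <= 35, this is the LCA
LCA = 19


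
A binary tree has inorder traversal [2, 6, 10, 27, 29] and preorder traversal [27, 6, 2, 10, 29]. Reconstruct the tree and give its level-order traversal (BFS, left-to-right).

Inorder:  [2, 6, 10, 27, 29]
Preorder: [27, 6, 2, 10, 29]
Algorithm: preorder visits root first, so consume preorder in order;
for each root, split the current inorder slice at that value into
left-subtree inorder and right-subtree inorder, then recurse.
Recursive splits:
  root=27; inorder splits into left=[2, 6, 10], right=[29]
  root=6; inorder splits into left=[2], right=[10]
  root=2; inorder splits into left=[], right=[]
  root=10; inorder splits into left=[], right=[]
  root=29; inorder splits into left=[], right=[]
Reconstructed level-order: [27, 6, 29, 2, 10]


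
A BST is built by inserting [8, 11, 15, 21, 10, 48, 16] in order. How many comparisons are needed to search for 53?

Search path for 53: 8 -> 11 -> 15 -> 21 -> 48
Found: False
Comparisons: 5


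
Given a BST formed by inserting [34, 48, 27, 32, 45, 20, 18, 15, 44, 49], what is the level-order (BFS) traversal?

Tree insertion order: [34, 48, 27, 32, 45, 20, 18, 15, 44, 49]
Tree (level-order array): [34, 27, 48, 20, 32, 45, 49, 18, None, None, None, 44, None, None, None, 15]
BFS from the root, enqueuing left then right child of each popped node:
  queue [34] -> pop 34, enqueue [27, 48], visited so far: [34]
  queue [27, 48] -> pop 27, enqueue [20, 32], visited so far: [34, 27]
  queue [48, 20, 32] -> pop 48, enqueue [45, 49], visited so far: [34, 27, 48]
  queue [20, 32, 45, 49] -> pop 20, enqueue [18], visited so far: [34, 27, 48, 20]
  queue [32, 45, 49, 18] -> pop 32, enqueue [none], visited so far: [34, 27, 48, 20, 32]
  queue [45, 49, 18] -> pop 45, enqueue [44], visited so far: [34, 27, 48, 20, 32, 45]
  queue [49, 18, 44] -> pop 49, enqueue [none], visited so far: [34, 27, 48, 20, 32, 45, 49]
  queue [18, 44] -> pop 18, enqueue [15], visited so far: [34, 27, 48, 20, 32, 45, 49, 18]
  queue [44, 15] -> pop 44, enqueue [none], visited so far: [34, 27, 48, 20, 32, 45, 49, 18, 44]
  queue [15] -> pop 15, enqueue [none], visited so far: [34, 27, 48, 20, 32, 45, 49, 18, 44, 15]
Result: [34, 27, 48, 20, 32, 45, 49, 18, 44, 15]


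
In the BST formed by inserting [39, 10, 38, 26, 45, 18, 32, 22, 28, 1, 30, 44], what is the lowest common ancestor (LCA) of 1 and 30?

Tree insertion order: [39, 10, 38, 26, 45, 18, 32, 22, 28, 1, 30, 44]
Tree (level-order array): [39, 10, 45, 1, 38, 44, None, None, None, 26, None, None, None, 18, 32, None, 22, 28, None, None, None, None, 30]
In a BST, the LCA of p=1, q=30 is the first node v on the
root-to-leaf path with p <= v <= q (go left if both < v, right if both > v).
Walk from root:
  at 39: both 1 and 30 < 39, go left
  at 10: 1 <= 10 <= 30, this is the LCA
LCA = 10


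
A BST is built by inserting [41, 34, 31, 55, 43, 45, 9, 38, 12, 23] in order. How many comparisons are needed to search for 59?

Search path for 59: 41 -> 55
Found: False
Comparisons: 2


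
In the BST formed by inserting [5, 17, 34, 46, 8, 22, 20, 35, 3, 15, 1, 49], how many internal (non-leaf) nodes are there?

Tree built from: [5, 17, 34, 46, 8, 22, 20, 35, 3, 15, 1, 49]
Tree (level-order array): [5, 3, 17, 1, None, 8, 34, None, None, None, 15, 22, 46, None, None, 20, None, 35, 49]
Rule: An internal node has at least one child.
Per-node child counts:
  node 5: 2 child(ren)
  node 3: 1 child(ren)
  node 1: 0 child(ren)
  node 17: 2 child(ren)
  node 8: 1 child(ren)
  node 15: 0 child(ren)
  node 34: 2 child(ren)
  node 22: 1 child(ren)
  node 20: 0 child(ren)
  node 46: 2 child(ren)
  node 35: 0 child(ren)
  node 49: 0 child(ren)
Matching nodes: [5, 3, 17, 8, 34, 22, 46]
Count of internal (non-leaf) nodes: 7


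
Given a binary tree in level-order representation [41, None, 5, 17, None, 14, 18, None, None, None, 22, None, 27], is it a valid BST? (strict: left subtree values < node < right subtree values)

Level-order array: [41, None, 5, 17, None, 14, 18, None, None, None, 22, None, 27]
Validate using subtree bounds (lo, hi): at each node, require lo < value < hi,
then recurse left with hi=value and right with lo=value.
Preorder trace (stopping at first violation):
  at node 41 with bounds (-inf, +inf): OK
  at node 5 with bounds (41, +inf): VIOLATION
Node 5 violates its bound: not (41 < 5 < +inf).
Result: Not a valid BST


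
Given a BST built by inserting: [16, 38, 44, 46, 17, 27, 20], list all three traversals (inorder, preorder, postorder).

Tree insertion order: [16, 38, 44, 46, 17, 27, 20]
Tree (level-order array): [16, None, 38, 17, 44, None, 27, None, 46, 20]
Inorder (L, root, R): [16, 17, 20, 27, 38, 44, 46]
Preorder (root, L, R): [16, 38, 17, 27, 20, 44, 46]
Postorder (L, R, root): [20, 27, 17, 46, 44, 38, 16]


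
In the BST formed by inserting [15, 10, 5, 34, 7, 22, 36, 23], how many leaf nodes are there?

Tree built from: [15, 10, 5, 34, 7, 22, 36, 23]
Tree (level-order array): [15, 10, 34, 5, None, 22, 36, None, 7, None, 23]
Rule: A leaf has 0 children.
Per-node child counts:
  node 15: 2 child(ren)
  node 10: 1 child(ren)
  node 5: 1 child(ren)
  node 7: 0 child(ren)
  node 34: 2 child(ren)
  node 22: 1 child(ren)
  node 23: 0 child(ren)
  node 36: 0 child(ren)
Matching nodes: [7, 23, 36]
Count of leaf nodes: 3


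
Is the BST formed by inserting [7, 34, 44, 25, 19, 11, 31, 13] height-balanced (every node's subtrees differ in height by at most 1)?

Tree (level-order array): [7, None, 34, 25, 44, 19, 31, None, None, 11, None, None, None, None, 13]
Definition: a tree is height-balanced if, at every node, |h(left) - h(right)| <= 1 (empty subtree has height -1).
Bottom-up per-node check:
  node 13: h_left=-1, h_right=-1, diff=0 [OK], height=0
  node 11: h_left=-1, h_right=0, diff=1 [OK], height=1
  node 19: h_left=1, h_right=-1, diff=2 [FAIL (|1--1|=2 > 1)], height=2
  node 31: h_left=-1, h_right=-1, diff=0 [OK], height=0
  node 25: h_left=2, h_right=0, diff=2 [FAIL (|2-0|=2 > 1)], height=3
  node 44: h_left=-1, h_right=-1, diff=0 [OK], height=0
  node 34: h_left=3, h_right=0, diff=3 [FAIL (|3-0|=3 > 1)], height=4
  node 7: h_left=-1, h_right=4, diff=5 [FAIL (|-1-4|=5 > 1)], height=5
Node 19 violates the condition: |1 - -1| = 2 > 1.
Result: Not balanced


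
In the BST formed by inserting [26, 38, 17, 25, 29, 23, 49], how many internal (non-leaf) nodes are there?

Tree built from: [26, 38, 17, 25, 29, 23, 49]
Tree (level-order array): [26, 17, 38, None, 25, 29, 49, 23]
Rule: An internal node has at least one child.
Per-node child counts:
  node 26: 2 child(ren)
  node 17: 1 child(ren)
  node 25: 1 child(ren)
  node 23: 0 child(ren)
  node 38: 2 child(ren)
  node 29: 0 child(ren)
  node 49: 0 child(ren)
Matching nodes: [26, 17, 25, 38]
Count of internal (non-leaf) nodes: 4


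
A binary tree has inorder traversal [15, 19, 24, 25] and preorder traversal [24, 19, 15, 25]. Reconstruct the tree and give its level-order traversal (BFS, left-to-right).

Inorder:  [15, 19, 24, 25]
Preorder: [24, 19, 15, 25]
Algorithm: preorder visits root first, so consume preorder in order;
for each root, split the current inorder slice at that value into
left-subtree inorder and right-subtree inorder, then recurse.
Recursive splits:
  root=24; inorder splits into left=[15, 19], right=[25]
  root=19; inorder splits into left=[15], right=[]
  root=15; inorder splits into left=[], right=[]
  root=25; inorder splits into left=[], right=[]
Reconstructed level-order: [24, 19, 25, 15]


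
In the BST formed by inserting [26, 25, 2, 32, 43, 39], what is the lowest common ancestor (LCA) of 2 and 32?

Tree insertion order: [26, 25, 2, 32, 43, 39]
Tree (level-order array): [26, 25, 32, 2, None, None, 43, None, None, 39]
In a BST, the LCA of p=2, q=32 is the first node v on the
root-to-leaf path with p <= v <= q (go left if both < v, right if both > v).
Walk from root:
  at 26: 2 <= 26 <= 32, this is the LCA
LCA = 26


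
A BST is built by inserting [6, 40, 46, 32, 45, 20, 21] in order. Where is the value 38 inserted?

Starting tree (level order): [6, None, 40, 32, 46, 20, None, 45, None, None, 21]
Insertion path: 6 -> 40 -> 32
Result: insert 38 as right child of 32
Final tree (level order): [6, None, 40, 32, 46, 20, 38, 45, None, None, 21]


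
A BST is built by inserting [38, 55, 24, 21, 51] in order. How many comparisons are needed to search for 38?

Search path for 38: 38
Found: True
Comparisons: 1


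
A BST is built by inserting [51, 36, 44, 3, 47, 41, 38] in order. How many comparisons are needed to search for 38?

Search path for 38: 51 -> 36 -> 44 -> 41 -> 38
Found: True
Comparisons: 5


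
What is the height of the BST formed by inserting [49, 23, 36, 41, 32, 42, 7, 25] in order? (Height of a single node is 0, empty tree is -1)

Insertion order: [49, 23, 36, 41, 32, 42, 7, 25]
Tree (level-order array): [49, 23, None, 7, 36, None, None, 32, 41, 25, None, None, 42]
Compute height bottom-up (empty subtree = -1):
  height(7) = 1 + max(-1, -1) = 0
  height(25) = 1 + max(-1, -1) = 0
  height(32) = 1 + max(0, -1) = 1
  height(42) = 1 + max(-1, -1) = 0
  height(41) = 1 + max(-1, 0) = 1
  height(36) = 1 + max(1, 1) = 2
  height(23) = 1 + max(0, 2) = 3
  height(49) = 1 + max(3, -1) = 4
Height = 4


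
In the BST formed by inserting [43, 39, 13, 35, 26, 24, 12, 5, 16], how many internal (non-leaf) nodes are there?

Tree built from: [43, 39, 13, 35, 26, 24, 12, 5, 16]
Tree (level-order array): [43, 39, None, 13, None, 12, 35, 5, None, 26, None, None, None, 24, None, 16]
Rule: An internal node has at least one child.
Per-node child counts:
  node 43: 1 child(ren)
  node 39: 1 child(ren)
  node 13: 2 child(ren)
  node 12: 1 child(ren)
  node 5: 0 child(ren)
  node 35: 1 child(ren)
  node 26: 1 child(ren)
  node 24: 1 child(ren)
  node 16: 0 child(ren)
Matching nodes: [43, 39, 13, 12, 35, 26, 24]
Count of internal (non-leaf) nodes: 7


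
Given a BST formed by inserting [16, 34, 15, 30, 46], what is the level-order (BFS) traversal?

Tree insertion order: [16, 34, 15, 30, 46]
Tree (level-order array): [16, 15, 34, None, None, 30, 46]
BFS from the root, enqueuing left then right child of each popped node:
  queue [16] -> pop 16, enqueue [15, 34], visited so far: [16]
  queue [15, 34] -> pop 15, enqueue [none], visited so far: [16, 15]
  queue [34] -> pop 34, enqueue [30, 46], visited so far: [16, 15, 34]
  queue [30, 46] -> pop 30, enqueue [none], visited so far: [16, 15, 34, 30]
  queue [46] -> pop 46, enqueue [none], visited so far: [16, 15, 34, 30, 46]
Result: [16, 15, 34, 30, 46]


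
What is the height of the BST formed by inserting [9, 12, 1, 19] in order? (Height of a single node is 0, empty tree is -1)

Insertion order: [9, 12, 1, 19]
Tree (level-order array): [9, 1, 12, None, None, None, 19]
Compute height bottom-up (empty subtree = -1):
  height(1) = 1 + max(-1, -1) = 0
  height(19) = 1 + max(-1, -1) = 0
  height(12) = 1 + max(-1, 0) = 1
  height(9) = 1 + max(0, 1) = 2
Height = 2


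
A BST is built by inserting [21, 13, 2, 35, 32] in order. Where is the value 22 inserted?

Starting tree (level order): [21, 13, 35, 2, None, 32]
Insertion path: 21 -> 35 -> 32
Result: insert 22 as left child of 32
Final tree (level order): [21, 13, 35, 2, None, 32, None, None, None, 22]


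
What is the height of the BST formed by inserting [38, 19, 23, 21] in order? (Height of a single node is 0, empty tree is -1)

Insertion order: [38, 19, 23, 21]
Tree (level-order array): [38, 19, None, None, 23, 21]
Compute height bottom-up (empty subtree = -1):
  height(21) = 1 + max(-1, -1) = 0
  height(23) = 1 + max(0, -1) = 1
  height(19) = 1 + max(-1, 1) = 2
  height(38) = 1 + max(2, -1) = 3
Height = 3


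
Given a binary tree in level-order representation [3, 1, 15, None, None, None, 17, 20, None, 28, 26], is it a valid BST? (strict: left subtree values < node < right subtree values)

Level-order array: [3, 1, 15, None, None, None, 17, 20, None, 28, 26]
Validate using subtree bounds (lo, hi): at each node, require lo < value < hi,
then recurse left with hi=value and right with lo=value.
Preorder trace (stopping at first violation):
  at node 3 with bounds (-inf, +inf): OK
  at node 1 with bounds (-inf, 3): OK
  at node 15 with bounds (3, +inf): OK
  at node 17 with bounds (15, +inf): OK
  at node 20 with bounds (15, 17): VIOLATION
Node 20 violates its bound: not (15 < 20 < 17).
Result: Not a valid BST
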